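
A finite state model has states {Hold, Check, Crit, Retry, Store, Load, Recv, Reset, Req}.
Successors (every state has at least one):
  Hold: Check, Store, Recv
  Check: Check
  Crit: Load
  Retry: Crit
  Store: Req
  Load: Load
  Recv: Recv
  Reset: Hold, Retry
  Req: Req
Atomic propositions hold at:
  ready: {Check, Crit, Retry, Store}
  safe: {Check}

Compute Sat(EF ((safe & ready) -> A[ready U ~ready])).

Sat(safe & ready) = {Check}
Sat(~ready) = {Hold, Load, Recv, Reset, Req}
A[ready U ~ready]: least fixpoint, start Z0 = Sat(~ready) = {Hold, Load, Recv, Reset, Req}, add states in Sat(ready) with every successor in Z. Z1 = {Hold, Crit, Store, Load, Recv, Reset, Req}; Z2 = {Hold, Crit, Retry, Store, Load, Recv, Reset, Req}; fixed.
Sat(A[ready U ~ready]) = {Hold, Crit, Retry, Store, Load, Recv, Reset, Req}
Sat((safe & ready) -> A[ready U ~ready]) = {Hold, Crit, Retry, Store, Load, Recv, Reset, Req}
EF ((safe & ready) -> A[ready U ~ready]): least fixpoint, start Z0 = {Hold, Crit, Retry, Store, Load, Recv, Reset, Req}, add states with some successor in Z. Already a fixed point.
Sat(EF ((safe & ready) -> A[ready U ~ready])) = {Hold, Crit, Retry, Store, Load, Recv, Reset, Req}

{Hold, Crit, Retry, Store, Load, Recv, Reset, Req}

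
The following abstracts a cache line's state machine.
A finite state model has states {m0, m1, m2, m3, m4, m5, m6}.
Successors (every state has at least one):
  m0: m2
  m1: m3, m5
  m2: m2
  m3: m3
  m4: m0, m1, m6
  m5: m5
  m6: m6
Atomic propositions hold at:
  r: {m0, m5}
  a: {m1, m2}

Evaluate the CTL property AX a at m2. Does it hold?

Sat(AX a) = {s : every successor in {m1, m2}} = {m0, m2}
m2 ∈ Sat(AX a) = {m0, m2}, so the formula holds at m2.

Yes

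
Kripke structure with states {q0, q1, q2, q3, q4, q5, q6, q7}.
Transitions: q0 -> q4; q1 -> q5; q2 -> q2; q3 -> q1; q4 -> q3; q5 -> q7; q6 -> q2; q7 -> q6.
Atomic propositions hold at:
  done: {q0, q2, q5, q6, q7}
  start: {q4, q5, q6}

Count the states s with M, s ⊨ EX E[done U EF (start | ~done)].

6

Sat(~done) = {q1, q3, q4}
Sat(start | ~done) = {q1, q3, q4, q5, q6}
EF (start | ~done): least fixpoint, start Z0 = {q1, q3, q4, q5, q6}, add states with some successor in Z. Z1 = {q0, q1, q3, q4, q5, q6, q7}; fixed.
Sat(EF (start | ~done)) = {q0, q1, q3, q4, q5, q6, q7}
E[done U EF (start | ~done)]: least fixpoint, start Z0 = Sat(EF (start | ~done)) = {q0, q1, q3, q4, q5, q6, q7}, add states in Sat(done) with some successor in Z. Already a fixed point.
Sat(E[done U EF (start | ~done)]) = {q0, q1, q3, q4, q5, q6, q7}
Sat(EX E[done U EF (start | ~done)]) = {s : some successor in {q0, q1, q3, q4, q5, q6, q7}} = {q0, q1, q3, q4, q5, q7}
|Sat(EX E[done U EF (start | ~done)])| = |{q0, q1, q3, q4, q5, q7}| = 6.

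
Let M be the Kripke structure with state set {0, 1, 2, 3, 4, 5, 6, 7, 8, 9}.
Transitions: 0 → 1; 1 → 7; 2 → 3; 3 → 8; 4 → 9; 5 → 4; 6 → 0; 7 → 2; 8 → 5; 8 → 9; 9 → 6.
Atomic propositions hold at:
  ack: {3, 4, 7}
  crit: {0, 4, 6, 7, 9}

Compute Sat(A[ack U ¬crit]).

{1, 2, 3, 5, 7, 8}

Sat(¬crit) = {1, 2, 3, 5, 8}
A[ack U ¬crit]: least fixpoint, start Z0 = Sat(¬crit) = {1, 2, 3, 5, 8}, add states in Sat(ack) with every successor in Z. Z1 = {1, 2, 3, 5, 7, 8}; fixed.
Sat(A[ack U ¬crit]) = {1, 2, 3, 5, 7, 8}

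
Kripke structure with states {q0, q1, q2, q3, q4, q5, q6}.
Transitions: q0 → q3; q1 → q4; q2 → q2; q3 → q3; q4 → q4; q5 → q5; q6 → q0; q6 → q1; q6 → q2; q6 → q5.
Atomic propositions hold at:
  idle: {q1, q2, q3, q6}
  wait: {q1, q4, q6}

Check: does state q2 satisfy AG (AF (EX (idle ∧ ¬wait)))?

Yes

Sat(¬wait) = {q0, q2, q3, q5}
Sat(idle ∧ ¬wait) = {q2, q3}
Sat(EX (idle ∧ ¬wait)) = {s : some successor in {q2, q3}} = {q0, q2, q3, q6}
AF (EX (idle ∧ ¬wait)): least fixpoint, start Z0 = {q0, q2, q3, q6}, add states with every successor in Z. Already a fixed point.
Sat(AF (EX (idle ∧ ¬wait))) = {q0, q2, q3, q6}
AG (AF (EX (idle ∧ ¬wait))): greatest fixpoint, start Z0 = {q0, q2, q3, q6}, keep only states in Sat with every successor in Z. Z1 = {q0, q2, q3}; fixed.
Sat(AG (AF (EX (idle ∧ ¬wait)))) = {q0, q2, q3}
q2 ∈ Sat(AG (AF (EX (idle ∧ ¬wait)))) = {q0, q2, q3}, so the formula holds at q2.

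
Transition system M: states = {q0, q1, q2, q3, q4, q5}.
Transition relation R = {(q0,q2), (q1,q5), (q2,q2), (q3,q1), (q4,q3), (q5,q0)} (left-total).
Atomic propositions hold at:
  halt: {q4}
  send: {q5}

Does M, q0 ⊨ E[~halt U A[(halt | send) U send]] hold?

No

Sat(~halt) = {q0, q1, q2, q3, q5}
Sat(halt | send) = {q4, q5}
A[(halt | send) U send]: least fixpoint, start Z0 = Sat(send) = {q5}, add states in Sat(halt | send) with every successor in Z. Already a fixed point.
Sat(A[(halt | send) U send]) = {q5}
E[~halt U A[(halt | send) U send]]: least fixpoint, start Z0 = Sat(A[(halt | send) U send]) = {q5}, add states in Sat(~halt) with some successor in Z. Z1 = {q1, q5}; Z2 = {q1, q3, q5}; fixed.
Sat(E[~halt U A[(halt | send) U send]]) = {q1, q3, q5}
q0 ∉ Sat(E[~halt U A[(halt | send) U send]]) = {q1, q3, q5}, so the formula does not hold at q0.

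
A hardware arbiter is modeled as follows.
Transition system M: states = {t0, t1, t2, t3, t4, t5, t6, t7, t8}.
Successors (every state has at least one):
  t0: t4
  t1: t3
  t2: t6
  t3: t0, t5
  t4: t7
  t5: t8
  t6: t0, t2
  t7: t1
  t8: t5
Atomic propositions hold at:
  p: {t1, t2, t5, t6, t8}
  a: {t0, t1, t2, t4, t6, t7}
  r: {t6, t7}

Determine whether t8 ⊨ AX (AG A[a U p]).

A[a U p]: least fixpoint, start Z0 = Sat(p) = {t1, t2, t5, t6, t8}, add states in Sat(a) with every successor in Z. Z1 = {t1, t2, t5, t6, t7, t8}; Z2 = {t1, t2, t4, t5, t6, t7, t8}; Z3 = {t0, t1, t2, t4, t5, t6, t7, t8}; fixed.
Sat(A[a U p]) = {t0, t1, t2, t4, t5, t6, t7, t8}
AG A[a U p]: greatest fixpoint, start Z0 = {t0, t1, t2, t4, t5, t6, t7, t8}, keep only states in Sat with every successor in Z. Z1 = {t0, t2, t4, t5, t6, t7, t8}; Z2 = {t0, t2, t4, t5, t6, t8}; Z3 = {t0, t2, t5, t6, t8}; Z4 = {t2, t5, t6, t8}; Z5 = {t2, t5, t8}; Z6 = {t5, t8}; fixed.
Sat(AG A[a U p]) = {t5, t8}
Sat(AX (AG A[a U p])) = {s : every successor in {t5, t8}} = {t5, t8}
t8 ∈ Sat(AX (AG A[a U p])) = {t5, t8}, so the formula holds at t8.

Yes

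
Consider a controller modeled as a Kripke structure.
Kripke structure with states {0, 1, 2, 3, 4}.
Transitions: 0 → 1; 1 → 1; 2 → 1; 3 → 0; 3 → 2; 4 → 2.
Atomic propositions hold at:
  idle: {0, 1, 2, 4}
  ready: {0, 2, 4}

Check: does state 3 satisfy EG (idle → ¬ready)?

Sat(¬ready) = {1, 3}
Sat(idle → ¬ready) = {1, 3}
EG (idle → ¬ready): greatest fixpoint, start Z0 = {1, 3}, keep only states in Sat with some successor in Z. Z1 = {1}; fixed.
Sat(EG (idle → ¬ready)) = {1}
3 ∉ Sat(EG (idle → ¬ready)) = {1}, so the formula does not hold at 3.

No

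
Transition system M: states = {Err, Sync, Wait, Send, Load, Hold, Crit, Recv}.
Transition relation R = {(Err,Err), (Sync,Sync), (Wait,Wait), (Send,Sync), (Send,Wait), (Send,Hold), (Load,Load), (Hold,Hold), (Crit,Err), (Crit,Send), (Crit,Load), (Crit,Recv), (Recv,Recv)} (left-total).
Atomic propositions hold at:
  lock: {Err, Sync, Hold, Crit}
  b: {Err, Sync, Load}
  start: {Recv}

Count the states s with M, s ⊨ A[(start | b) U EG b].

Sat(start | b) = {Err, Sync, Load, Recv}
EG b: greatest fixpoint, start Z0 = {Err, Sync, Load}, keep only states in Sat with some successor in Z. Already a fixed point.
Sat(EG b) = {Err, Sync, Load}
A[(start | b) U EG b]: least fixpoint, start Z0 = Sat(EG b) = {Err, Sync, Load}, add states in Sat(start | b) with every successor in Z. Already a fixed point.
Sat(A[(start | b) U EG b]) = {Err, Sync, Load}
|Sat(A[(start | b) U EG b])| = |{Err, Sync, Load}| = 3.

3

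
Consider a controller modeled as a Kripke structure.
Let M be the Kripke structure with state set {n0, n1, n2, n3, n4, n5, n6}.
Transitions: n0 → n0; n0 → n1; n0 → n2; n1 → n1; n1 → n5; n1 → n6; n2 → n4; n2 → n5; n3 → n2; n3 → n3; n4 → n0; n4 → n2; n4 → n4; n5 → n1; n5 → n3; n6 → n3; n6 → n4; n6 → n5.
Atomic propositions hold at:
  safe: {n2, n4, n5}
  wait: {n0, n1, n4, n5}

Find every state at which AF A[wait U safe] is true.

A[wait U safe]: least fixpoint, start Z0 = Sat(safe) = {n2, n4, n5}, add states in Sat(wait) with every successor in Z. Already a fixed point.
Sat(A[wait U safe]) = {n2, n4, n5}
AF A[wait U safe]: least fixpoint, start Z0 = {n2, n4, n5}, add states with every successor in Z. Already a fixed point.
Sat(AF A[wait U safe]) = {n2, n4, n5}

{n2, n4, n5}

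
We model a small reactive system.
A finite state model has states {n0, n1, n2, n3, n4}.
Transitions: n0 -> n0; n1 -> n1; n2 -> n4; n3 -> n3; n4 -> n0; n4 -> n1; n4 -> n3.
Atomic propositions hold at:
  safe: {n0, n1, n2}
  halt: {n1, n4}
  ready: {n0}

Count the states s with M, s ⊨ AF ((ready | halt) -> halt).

Sat(ready | halt) = {n0, n1, n4}
Sat((ready | halt) -> halt) = {n1, n2, n3, n4}
AF ((ready | halt) -> halt): least fixpoint, start Z0 = {n1, n2, n3, n4}, add states with every successor in Z. Already a fixed point.
Sat(AF ((ready | halt) -> halt)) = {n1, n2, n3, n4}
|Sat(AF ((ready | halt) -> halt))| = |{n1, n2, n3, n4}| = 4.

4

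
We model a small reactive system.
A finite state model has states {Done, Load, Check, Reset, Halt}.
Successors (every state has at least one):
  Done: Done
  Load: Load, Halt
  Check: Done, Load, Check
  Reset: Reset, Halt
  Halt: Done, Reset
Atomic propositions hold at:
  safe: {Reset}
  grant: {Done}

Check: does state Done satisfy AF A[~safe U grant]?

Yes

Sat(~safe) = {Done, Load, Check, Halt}
A[~safe U grant]: least fixpoint, start Z0 = Sat(grant) = {Done}, add states in Sat(~safe) with every successor in Z. Already a fixed point.
Sat(A[~safe U grant]) = {Done}
AF A[~safe U grant]: least fixpoint, start Z0 = {Done}, add states with every successor in Z. Already a fixed point.
Sat(AF A[~safe U grant]) = {Done}
Done ∈ Sat(AF A[~safe U grant]) = {Done}, so the formula holds at Done.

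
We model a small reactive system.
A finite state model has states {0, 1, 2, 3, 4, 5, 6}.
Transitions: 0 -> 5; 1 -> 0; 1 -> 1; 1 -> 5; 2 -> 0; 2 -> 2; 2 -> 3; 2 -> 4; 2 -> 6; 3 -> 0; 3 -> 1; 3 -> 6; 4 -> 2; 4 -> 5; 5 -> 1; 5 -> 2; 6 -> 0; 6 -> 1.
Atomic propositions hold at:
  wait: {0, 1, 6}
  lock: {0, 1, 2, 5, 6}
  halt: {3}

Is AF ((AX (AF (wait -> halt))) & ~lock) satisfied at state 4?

Sat(wait -> halt) = {2, 3, 4, 5}
AF (wait -> halt): least fixpoint, start Z0 = {2, 3, 4, 5}, add states with every successor in Z. Z1 = {0, 2, 3, 4, 5}; fixed.
Sat(AF (wait -> halt)) = {0, 2, 3, 4, 5}
Sat(AX (AF (wait -> halt))) = {s : every successor in {0, 2, 3, 4, 5}} = {0, 4}
Sat(~lock) = {3, 4}
Sat((AX (AF (wait -> halt))) & ~lock) = {4}
AF ((AX (AF (wait -> halt))) & ~lock): least fixpoint, start Z0 = {4}, add states with every successor in Z. Already a fixed point.
Sat(AF ((AX (AF (wait -> halt))) & ~lock)) = {4}
4 ∈ Sat(AF ((AX (AF (wait -> halt))) & ~lock)) = {4}, so the formula holds at 4.

Yes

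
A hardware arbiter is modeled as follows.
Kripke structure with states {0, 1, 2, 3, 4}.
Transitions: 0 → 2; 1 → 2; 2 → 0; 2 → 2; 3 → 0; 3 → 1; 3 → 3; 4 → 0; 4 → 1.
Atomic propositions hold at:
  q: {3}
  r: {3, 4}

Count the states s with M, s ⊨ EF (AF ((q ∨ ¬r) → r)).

2

Sat(¬r) = {0, 1, 2}
Sat(q ∨ ¬r) = {0, 1, 2, 3}
Sat((q ∨ ¬r) → r) = {3, 4}
AF ((q ∨ ¬r) → r): least fixpoint, start Z0 = {3, 4}, add states with every successor in Z. Already a fixed point.
Sat(AF ((q ∨ ¬r) → r)) = {3, 4}
EF (AF ((q ∨ ¬r) → r)): least fixpoint, start Z0 = {3, 4}, add states with some successor in Z. Already a fixed point.
Sat(EF (AF ((q ∨ ¬r) → r))) = {3, 4}
|Sat(EF (AF ((q ∨ ¬r) → r)))| = |{3, 4}| = 2.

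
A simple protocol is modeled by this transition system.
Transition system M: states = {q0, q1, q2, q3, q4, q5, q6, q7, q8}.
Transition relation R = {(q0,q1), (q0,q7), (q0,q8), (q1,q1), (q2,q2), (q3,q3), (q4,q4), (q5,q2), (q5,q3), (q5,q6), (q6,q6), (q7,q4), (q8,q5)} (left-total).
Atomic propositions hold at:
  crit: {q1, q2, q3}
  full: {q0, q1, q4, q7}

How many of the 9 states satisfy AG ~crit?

3

Sat(~crit) = {q0, q4, q5, q6, q7, q8}
AG ~crit: greatest fixpoint, start Z0 = {q0, q4, q5, q6, q7, q8}, keep only states in Sat with every successor in Z. Z1 = {q4, q6, q7, q8}; Z2 = {q4, q6, q7}; fixed.
Sat(AG ~crit) = {q4, q6, q7}
|Sat(AG ~crit)| = |{q4, q6, q7}| = 3.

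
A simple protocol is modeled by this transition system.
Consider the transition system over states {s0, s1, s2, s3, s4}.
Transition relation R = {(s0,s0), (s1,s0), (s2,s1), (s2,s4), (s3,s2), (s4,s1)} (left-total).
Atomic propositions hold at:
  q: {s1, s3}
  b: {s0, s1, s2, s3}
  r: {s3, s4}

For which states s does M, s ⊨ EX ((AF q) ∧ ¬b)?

{s2}

AF q: least fixpoint, start Z0 = {s1, s3}, add states with every successor in Z. Z1 = {s1, s3, s4}; Z2 = {s1, s2, s3, s4}; fixed.
Sat(AF q) = {s1, s2, s3, s4}
Sat(¬b) = {s4}
Sat((AF q) ∧ ¬b) = {s4}
Sat(EX ((AF q) ∧ ¬b)) = {s : some successor in {s4}} = {s2}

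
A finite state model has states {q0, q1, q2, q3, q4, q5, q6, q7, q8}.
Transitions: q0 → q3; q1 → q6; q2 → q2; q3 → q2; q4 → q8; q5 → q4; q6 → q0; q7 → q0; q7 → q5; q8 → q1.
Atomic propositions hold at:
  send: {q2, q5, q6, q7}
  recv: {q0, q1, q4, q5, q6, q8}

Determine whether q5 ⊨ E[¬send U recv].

Sat(¬send) = {q0, q1, q3, q4, q8}
E[¬send U recv]: least fixpoint, start Z0 = Sat(recv) = {q0, q1, q4, q5, q6, q8}, add states in Sat(¬send) with some successor in Z. Already a fixed point.
Sat(E[¬send U recv]) = {q0, q1, q4, q5, q6, q8}
q5 ∈ Sat(E[¬send U recv]) = {q0, q1, q4, q5, q6, q8}, so the formula holds at q5.

Yes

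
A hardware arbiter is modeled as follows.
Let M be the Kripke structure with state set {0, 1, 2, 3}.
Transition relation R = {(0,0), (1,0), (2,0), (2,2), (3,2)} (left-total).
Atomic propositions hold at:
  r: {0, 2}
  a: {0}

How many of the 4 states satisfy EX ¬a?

2

Sat(¬a) = {1, 2, 3}
Sat(EX ¬a) = {s : some successor in {1, 2, 3}} = {2, 3}
|Sat(EX ¬a)| = |{2, 3}| = 2.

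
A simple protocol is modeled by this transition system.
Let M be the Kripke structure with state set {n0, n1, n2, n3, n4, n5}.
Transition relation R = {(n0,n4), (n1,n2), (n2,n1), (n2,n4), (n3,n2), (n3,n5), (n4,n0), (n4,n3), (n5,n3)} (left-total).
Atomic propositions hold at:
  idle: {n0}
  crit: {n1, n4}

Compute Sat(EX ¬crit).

Sat(¬crit) = {n0, n2, n3, n5}
Sat(EX ¬crit) = {s : some successor in {n0, n2, n3, n5}} = {n1, n3, n4, n5}

{n1, n3, n4, n5}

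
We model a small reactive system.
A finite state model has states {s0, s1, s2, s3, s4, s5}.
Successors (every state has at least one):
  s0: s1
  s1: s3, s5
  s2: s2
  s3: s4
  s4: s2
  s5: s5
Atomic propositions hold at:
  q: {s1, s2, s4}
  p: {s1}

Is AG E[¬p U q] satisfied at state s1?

Sat(¬p) = {s0, s2, s3, s4, s5}
E[¬p U q]: least fixpoint, start Z0 = Sat(q) = {s1, s2, s4}, add states in Sat(¬p) with some successor in Z. Z1 = {s0, s1, s2, s3, s4}; fixed.
Sat(E[¬p U q]) = {s0, s1, s2, s3, s4}
AG E[¬p U q]: greatest fixpoint, start Z0 = {s0, s1, s2, s3, s4}, keep only states in Sat with every successor in Z. Z1 = {s0, s2, s3, s4}; Z2 = {s2, s3, s4}; fixed.
Sat(AG E[¬p U q]) = {s2, s3, s4}
s1 ∉ Sat(AG E[¬p U q]) = {s2, s3, s4}, so the formula does not hold at s1.

No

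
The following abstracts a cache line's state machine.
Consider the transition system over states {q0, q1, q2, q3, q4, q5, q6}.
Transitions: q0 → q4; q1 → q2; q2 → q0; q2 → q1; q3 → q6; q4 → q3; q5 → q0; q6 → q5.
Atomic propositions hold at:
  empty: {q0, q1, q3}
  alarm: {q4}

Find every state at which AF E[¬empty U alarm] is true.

{q0, q3, q4, q5, q6}

Sat(¬empty) = {q2, q4, q5, q6}
E[¬empty U alarm]: least fixpoint, start Z0 = Sat(alarm) = {q4}, add states in Sat(¬empty) with some successor in Z. Already a fixed point.
Sat(E[¬empty U alarm]) = {q4}
AF E[¬empty U alarm]: least fixpoint, start Z0 = {q4}, add states with every successor in Z. Z1 = {q0, q4}; Z2 = {q0, q4, q5}; Z3 = {q0, q4, q5, q6}; Z4 = {q0, q3, q4, q5, q6}; fixed.
Sat(AF E[¬empty U alarm]) = {q0, q3, q4, q5, q6}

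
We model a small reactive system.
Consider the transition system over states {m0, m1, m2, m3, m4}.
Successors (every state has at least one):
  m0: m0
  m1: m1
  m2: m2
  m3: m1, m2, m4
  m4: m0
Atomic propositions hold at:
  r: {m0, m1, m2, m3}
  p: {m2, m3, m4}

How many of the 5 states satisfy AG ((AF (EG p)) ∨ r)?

3

EG p: greatest fixpoint, start Z0 = {m2, m3, m4}, keep only states in Sat with some successor in Z. Z1 = {m2, m3}; fixed.
Sat(EG p) = {m2, m3}
AF (EG p): least fixpoint, start Z0 = {m2, m3}, add states with every successor in Z. Already a fixed point.
Sat(AF (EG p)) = {m2, m3}
Sat((AF (EG p)) ∨ r) = {m0, m1, m2, m3}
AG ((AF (EG p)) ∨ r): greatest fixpoint, start Z0 = {m0, m1, m2, m3}, keep only states in Sat with every successor in Z. Z1 = {m0, m1, m2}; fixed.
Sat(AG ((AF (EG p)) ∨ r)) = {m0, m1, m2}
|Sat(AG ((AF (EG p)) ∨ r))| = |{m0, m1, m2}| = 3.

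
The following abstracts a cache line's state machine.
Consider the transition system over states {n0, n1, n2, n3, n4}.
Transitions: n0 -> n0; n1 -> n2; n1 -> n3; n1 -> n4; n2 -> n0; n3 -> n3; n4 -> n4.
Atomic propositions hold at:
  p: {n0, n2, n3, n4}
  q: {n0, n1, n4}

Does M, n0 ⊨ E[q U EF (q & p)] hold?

Sat(q & p) = {n0, n4}
EF (q & p): least fixpoint, start Z0 = {n0, n4}, add states with some successor in Z. Z1 = {n0, n1, n2, n4}; fixed.
Sat(EF (q & p)) = {n0, n1, n2, n4}
E[q U EF (q & p)]: least fixpoint, start Z0 = Sat(EF (q & p)) = {n0, n1, n2, n4}, add states in Sat(q) with some successor in Z. Already a fixed point.
Sat(E[q U EF (q & p)]) = {n0, n1, n2, n4}
n0 ∈ Sat(E[q U EF (q & p)]) = {n0, n1, n2, n4}, so the formula holds at n0.

Yes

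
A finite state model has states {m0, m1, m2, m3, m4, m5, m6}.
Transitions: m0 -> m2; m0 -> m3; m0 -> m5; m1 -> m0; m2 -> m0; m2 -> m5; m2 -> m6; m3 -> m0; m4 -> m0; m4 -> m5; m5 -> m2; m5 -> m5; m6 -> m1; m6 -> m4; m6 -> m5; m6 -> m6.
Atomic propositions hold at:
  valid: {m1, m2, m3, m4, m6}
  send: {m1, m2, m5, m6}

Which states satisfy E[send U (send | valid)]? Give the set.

Sat(send | valid) = {m1, m2, m3, m4, m5, m6}
E[send U (send | valid)]: least fixpoint, start Z0 = Sat((send | valid)) = {m1, m2, m3, m4, m5, m6}, add states in Sat(send) with some successor in Z. Already a fixed point.
Sat(E[send U (send | valid)]) = {m1, m2, m3, m4, m5, m6}

{m1, m2, m3, m4, m5, m6}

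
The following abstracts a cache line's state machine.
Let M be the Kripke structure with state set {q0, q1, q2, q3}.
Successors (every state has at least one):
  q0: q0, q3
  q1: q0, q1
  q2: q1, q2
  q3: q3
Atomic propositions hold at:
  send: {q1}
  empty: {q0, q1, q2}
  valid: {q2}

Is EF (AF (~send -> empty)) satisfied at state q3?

Sat(~send) = {q0, q2, q3}
Sat(~send -> empty) = {q0, q1, q2}
AF (~send -> empty): least fixpoint, start Z0 = {q0, q1, q2}, add states with every successor in Z. Already a fixed point.
Sat(AF (~send -> empty)) = {q0, q1, q2}
EF (AF (~send -> empty)): least fixpoint, start Z0 = {q0, q1, q2}, add states with some successor in Z. Already a fixed point.
Sat(EF (AF (~send -> empty))) = {q0, q1, q2}
q3 ∉ Sat(EF (AF (~send -> empty))) = {q0, q1, q2}, so the formula does not hold at q3.

No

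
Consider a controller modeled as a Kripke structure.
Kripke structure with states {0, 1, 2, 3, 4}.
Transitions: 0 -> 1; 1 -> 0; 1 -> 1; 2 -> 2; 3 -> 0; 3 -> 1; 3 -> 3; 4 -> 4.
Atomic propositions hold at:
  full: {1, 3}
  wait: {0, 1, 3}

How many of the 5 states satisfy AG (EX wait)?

Sat(EX wait) = {s : some successor in {0, 1, 3}} = {0, 1, 3}
AG (EX wait): greatest fixpoint, start Z0 = {0, 1, 3}, keep only states in Sat with every successor in Z. Already a fixed point.
Sat(AG (EX wait)) = {0, 1, 3}
|Sat(AG (EX wait))| = |{0, 1, 3}| = 3.

3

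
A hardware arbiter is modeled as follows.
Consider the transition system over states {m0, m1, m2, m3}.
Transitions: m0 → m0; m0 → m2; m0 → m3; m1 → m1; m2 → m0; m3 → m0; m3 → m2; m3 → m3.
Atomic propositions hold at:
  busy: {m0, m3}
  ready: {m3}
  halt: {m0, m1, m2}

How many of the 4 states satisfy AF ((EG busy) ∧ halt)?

2

EG busy: greatest fixpoint, start Z0 = {m0, m3}, keep only states in Sat with some successor in Z. Already a fixed point.
Sat(EG busy) = {m0, m3}
Sat((EG busy) ∧ halt) = {m0}
AF ((EG busy) ∧ halt): least fixpoint, start Z0 = {m0}, add states with every successor in Z. Z1 = {m0, m2}; fixed.
Sat(AF ((EG busy) ∧ halt)) = {m0, m2}
|Sat(AF ((EG busy) ∧ halt))| = |{m0, m2}| = 2.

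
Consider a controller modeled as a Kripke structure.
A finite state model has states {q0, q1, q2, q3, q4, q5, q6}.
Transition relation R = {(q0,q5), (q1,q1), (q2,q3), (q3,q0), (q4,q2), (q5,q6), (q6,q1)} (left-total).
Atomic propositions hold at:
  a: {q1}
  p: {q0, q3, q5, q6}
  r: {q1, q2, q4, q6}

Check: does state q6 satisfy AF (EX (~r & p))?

Sat(~r) = {q0, q3, q5}
Sat(~r & p) = {q0, q3, q5}
Sat(EX (~r & p)) = {s : some successor in {q0, q3, q5}} = {q0, q2, q3}
AF (EX (~r & p)): least fixpoint, start Z0 = {q0, q2, q3}, add states with every successor in Z. Z1 = {q0, q2, q3, q4}; fixed.
Sat(AF (EX (~r & p))) = {q0, q2, q3, q4}
q6 ∉ Sat(AF (EX (~r & p))) = {q0, q2, q3, q4}, so the formula does not hold at q6.

No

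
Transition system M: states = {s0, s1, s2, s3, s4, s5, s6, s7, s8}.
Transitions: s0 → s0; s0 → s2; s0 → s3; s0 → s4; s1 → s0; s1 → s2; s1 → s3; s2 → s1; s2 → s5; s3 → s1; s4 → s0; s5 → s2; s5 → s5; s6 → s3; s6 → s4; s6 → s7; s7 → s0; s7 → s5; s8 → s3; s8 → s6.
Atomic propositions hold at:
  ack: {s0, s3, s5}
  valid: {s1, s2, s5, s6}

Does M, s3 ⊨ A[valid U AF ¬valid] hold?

Yes

Sat(¬valid) = {s0, s3, s4, s7, s8}
AF ¬valid: least fixpoint, start Z0 = {s0, s3, s4, s7, s8}, add states with every successor in Z. Z1 = {s0, s3, s4, s6, s7, s8}; fixed.
Sat(AF ¬valid) = {s0, s3, s4, s6, s7, s8}
A[valid U AF ¬valid]: least fixpoint, start Z0 = Sat(AF ¬valid) = {s0, s3, s4, s6, s7, s8}, add states in Sat(valid) with every successor in Z. Already a fixed point.
Sat(A[valid U AF ¬valid]) = {s0, s3, s4, s6, s7, s8}
s3 ∈ Sat(A[valid U AF ¬valid]) = {s0, s3, s4, s6, s7, s8}, so the formula holds at s3.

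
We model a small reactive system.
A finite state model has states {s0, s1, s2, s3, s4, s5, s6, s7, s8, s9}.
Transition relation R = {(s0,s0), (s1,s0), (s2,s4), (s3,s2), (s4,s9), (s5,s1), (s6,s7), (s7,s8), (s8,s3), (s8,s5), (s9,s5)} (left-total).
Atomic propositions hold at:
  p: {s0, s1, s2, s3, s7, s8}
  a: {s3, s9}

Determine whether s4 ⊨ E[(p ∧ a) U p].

No

Sat(p ∧ a) = {s3}
E[(p ∧ a) U p]: least fixpoint, start Z0 = Sat(p) = {s0, s1, s2, s3, s7, s8}, add states in Sat(p ∧ a) with some successor in Z. Already a fixed point.
Sat(E[(p ∧ a) U p]) = {s0, s1, s2, s3, s7, s8}
s4 ∉ Sat(E[(p ∧ a) U p]) = {s0, s1, s2, s3, s7, s8}, so the formula does not hold at s4.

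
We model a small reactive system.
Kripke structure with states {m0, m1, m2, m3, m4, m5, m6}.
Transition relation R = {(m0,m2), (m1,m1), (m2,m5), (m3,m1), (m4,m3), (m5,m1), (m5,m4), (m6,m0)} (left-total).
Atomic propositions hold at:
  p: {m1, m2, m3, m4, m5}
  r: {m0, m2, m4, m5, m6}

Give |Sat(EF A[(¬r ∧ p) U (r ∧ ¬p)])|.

Sat(¬r) = {m1, m3}
Sat(¬r ∧ p) = {m1, m3}
Sat(¬p) = {m0, m6}
Sat(r ∧ ¬p) = {m0, m6}
A[(¬r ∧ p) U (r ∧ ¬p)]: least fixpoint, start Z0 = Sat((r ∧ ¬p)) = {m0, m6}, add states in Sat(¬r ∧ p) with every successor in Z. Already a fixed point.
Sat(A[(¬r ∧ p) U (r ∧ ¬p)]) = {m0, m6}
EF A[(¬r ∧ p) U (r ∧ ¬p)]: least fixpoint, start Z0 = {m0, m6}, add states with some successor in Z. Already a fixed point.
Sat(EF A[(¬r ∧ p) U (r ∧ ¬p)]) = {m0, m6}
|Sat(EF A[(¬r ∧ p) U (r ∧ ¬p)])| = |{m0, m6}| = 2.

2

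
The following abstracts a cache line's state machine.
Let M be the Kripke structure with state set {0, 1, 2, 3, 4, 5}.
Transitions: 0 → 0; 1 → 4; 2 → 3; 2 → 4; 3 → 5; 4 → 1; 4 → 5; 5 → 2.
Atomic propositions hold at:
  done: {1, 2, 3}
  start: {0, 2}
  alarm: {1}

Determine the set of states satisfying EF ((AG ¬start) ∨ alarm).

Sat(¬start) = {1, 3, 4, 5}
AG ¬start: greatest fixpoint, start Z0 = {1, 3, 4, 5}, keep only states in Sat with every successor in Z. Z1 = {1, 3, 4}; Z2 = {1}; Z3 = ∅; fixed.
Sat(AG ¬start) = ∅
Sat((AG ¬start) ∨ alarm) = {1}
EF ((AG ¬start) ∨ alarm): least fixpoint, start Z0 = {1}, add states with some successor in Z. Z1 = {1, 4}; Z2 = {1, 2, 4}; Z3 = {1, 2, 4, 5}; Z4 = {1, 2, 3, 4, 5}; fixed.
Sat(EF ((AG ¬start) ∨ alarm)) = {1, 2, 3, 4, 5}

{1, 2, 3, 4, 5}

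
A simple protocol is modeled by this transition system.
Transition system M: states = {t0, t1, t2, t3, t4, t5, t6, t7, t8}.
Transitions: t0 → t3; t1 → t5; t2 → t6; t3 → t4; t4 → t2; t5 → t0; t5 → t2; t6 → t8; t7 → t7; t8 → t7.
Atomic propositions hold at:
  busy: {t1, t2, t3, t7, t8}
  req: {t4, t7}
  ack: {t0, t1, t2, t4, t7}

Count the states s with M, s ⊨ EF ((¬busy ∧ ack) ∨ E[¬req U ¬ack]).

8

Sat(¬busy) = {t0, t4, t5, t6}
Sat(¬busy ∧ ack) = {t0, t4}
Sat(¬req) = {t0, t1, t2, t3, t5, t6, t8}
Sat(¬ack) = {t3, t5, t6, t8}
E[¬req U ¬ack]: least fixpoint, start Z0 = Sat(¬ack) = {t3, t5, t6, t8}, add states in Sat(¬req) with some successor in Z. Z1 = {t0, t1, t2, t3, t5, t6, t8}; fixed.
Sat(E[¬req U ¬ack]) = {t0, t1, t2, t3, t5, t6, t8}
Sat((¬busy ∧ ack) ∨ E[¬req U ¬ack]) = {t0, t1, t2, t3, t4, t5, t6, t8}
EF ((¬busy ∧ ack) ∨ E[¬req U ¬ack]): least fixpoint, start Z0 = {t0, t1, t2, t3, t4, t5, t6, t8}, add states with some successor in Z. Already a fixed point.
Sat(EF ((¬busy ∧ ack) ∨ E[¬req U ¬ack])) = {t0, t1, t2, t3, t4, t5, t6, t8}
|Sat(EF ((¬busy ∧ ack) ∨ E[¬req U ¬ack]))| = |{t0, t1, t2, t3, t4, t5, t6, t8}| = 8.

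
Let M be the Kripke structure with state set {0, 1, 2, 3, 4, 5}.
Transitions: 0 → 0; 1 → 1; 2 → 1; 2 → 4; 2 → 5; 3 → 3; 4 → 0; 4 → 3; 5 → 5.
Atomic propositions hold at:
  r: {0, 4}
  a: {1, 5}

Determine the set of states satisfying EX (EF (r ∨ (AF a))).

{0, 1, 2, 4, 5}

AF a: least fixpoint, start Z0 = {1, 5}, add states with every successor in Z. Already a fixed point.
Sat(AF a) = {1, 5}
Sat(r ∨ (AF a)) = {0, 1, 4, 5}
EF (r ∨ (AF a)): least fixpoint, start Z0 = {0, 1, 4, 5}, add states with some successor in Z. Z1 = {0, 1, 2, 4, 5}; fixed.
Sat(EF (r ∨ (AF a))) = {0, 1, 2, 4, 5}
Sat(EX (EF (r ∨ (AF a)))) = {s : some successor in {0, 1, 2, 4, 5}} = {0, 1, 2, 4, 5}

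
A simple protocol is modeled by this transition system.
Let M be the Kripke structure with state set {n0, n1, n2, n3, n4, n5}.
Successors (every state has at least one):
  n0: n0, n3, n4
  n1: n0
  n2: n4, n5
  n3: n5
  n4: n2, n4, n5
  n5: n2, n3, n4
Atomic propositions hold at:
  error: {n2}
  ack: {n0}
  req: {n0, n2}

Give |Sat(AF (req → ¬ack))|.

5

Sat(¬ack) = {n1, n2, n3, n4, n5}
Sat(req → ¬ack) = {n1, n2, n3, n4, n5}
AF (req → ¬ack): least fixpoint, start Z0 = {n1, n2, n3, n4, n5}, add states with every successor in Z. Already a fixed point.
Sat(AF (req → ¬ack)) = {n1, n2, n3, n4, n5}
|Sat(AF (req → ¬ack))| = |{n1, n2, n3, n4, n5}| = 5.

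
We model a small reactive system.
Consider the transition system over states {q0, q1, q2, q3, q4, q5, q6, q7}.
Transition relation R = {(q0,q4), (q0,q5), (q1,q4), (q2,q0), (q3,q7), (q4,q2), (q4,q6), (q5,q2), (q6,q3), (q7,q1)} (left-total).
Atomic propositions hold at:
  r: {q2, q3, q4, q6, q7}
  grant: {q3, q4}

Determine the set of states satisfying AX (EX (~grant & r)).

Sat(~grant) = {q0, q1, q2, q5, q6, q7}
Sat(~grant & r) = {q2, q6, q7}
Sat(EX (~grant & r)) = {s : some successor in {q2, q6, q7}} = {q3, q4, q5}
Sat(AX (EX (~grant & r))) = {s : every successor in {q3, q4, q5}} = {q0, q1, q6}

{q0, q1, q6}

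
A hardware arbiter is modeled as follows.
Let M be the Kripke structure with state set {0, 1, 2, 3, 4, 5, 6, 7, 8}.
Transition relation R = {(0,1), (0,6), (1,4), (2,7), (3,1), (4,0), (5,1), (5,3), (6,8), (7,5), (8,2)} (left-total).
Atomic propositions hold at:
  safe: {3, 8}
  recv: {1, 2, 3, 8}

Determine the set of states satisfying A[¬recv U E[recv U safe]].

{3, 6, 8}

Sat(¬recv) = {0, 4, 5, 6, 7}
E[recv U safe]: least fixpoint, start Z0 = Sat(safe) = {3, 8}, add states in Sat(recv) with some successor in Z. Already a fixed point.
Sat(E[recv U safe]) = {3, 8}
A[¬recv U E[recv U safe]]: least fixpoint, start Z0 = Sat(E[recv U safe]) = {3, 8}, add states in Sat(¬recv) with every successor in Z. Z1 = {3, 6, 8}; fixed.
Sat(A[¬recv U E[recv U safe]]) = {3, 6, 8}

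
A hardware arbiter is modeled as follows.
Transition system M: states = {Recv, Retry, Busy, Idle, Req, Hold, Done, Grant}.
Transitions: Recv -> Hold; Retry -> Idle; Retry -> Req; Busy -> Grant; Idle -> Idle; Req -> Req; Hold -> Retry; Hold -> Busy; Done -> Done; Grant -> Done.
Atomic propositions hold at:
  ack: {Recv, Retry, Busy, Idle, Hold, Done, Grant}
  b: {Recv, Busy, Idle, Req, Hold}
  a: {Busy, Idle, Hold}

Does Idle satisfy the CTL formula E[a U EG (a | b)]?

Sat(a | b) = {Recv, Busy, Idle, Req, Hold}
EG (a | b): greatest fixpoint, start Z0 = {Recv, Busy, Idle, Req, Hold}, keep only states in Sat with some successor in Z. Z1 = {Recv, Idle, Req, Hold}; Z2 = {Recv, Idle, Req}; Z3 = {Idle, Req}; fixed.
Sat(EG (a | b)) = {Idle, Req}
E[a U EG (a | b)]: least fixpoint, start Z0 = Sat(EG (a | b)) = {Idle, Req}, add states in Sat(a) with some successor in Z. Already a fixed point.
Sat(E[a U EG (a | b)]) = {Idle, Req}
Idle ∈ Sat(E[a U EG (a | b)]) = {Idle, Req}, so the formula holds at Idle.

Yes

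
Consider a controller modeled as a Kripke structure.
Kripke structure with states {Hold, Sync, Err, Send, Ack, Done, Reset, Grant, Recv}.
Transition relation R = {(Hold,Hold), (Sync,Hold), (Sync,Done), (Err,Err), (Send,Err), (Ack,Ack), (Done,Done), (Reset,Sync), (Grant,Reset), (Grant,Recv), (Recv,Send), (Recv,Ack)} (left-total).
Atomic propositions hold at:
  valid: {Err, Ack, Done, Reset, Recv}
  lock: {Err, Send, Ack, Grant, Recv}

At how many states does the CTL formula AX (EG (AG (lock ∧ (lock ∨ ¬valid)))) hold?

Sat(¬valid) = {Hold, Sync, Send, Grant}
Sat(lock ∨ ¬valid) = {Hold, Sync, Err, Send, Ack, Grant, Recv}
Sat(lock ∧ (lock ∨ ¬valid)) = {Err, Send, Ack, Grant, Recv}
AG (lock ∧ (lock ∨ ¬valid)): greatest fixpoint, start Z0 = {Err, Send, Ack, Grant, Recv}, keep only states in Sat with every successor in Z. Z1 = {Err, Send, Ack, Recv}; fixed.
Sat(AG (lock ∧ (lock ∨ ¬valid))) = {Err, Send, Ack, Recv}
EG (AG (lock ∧ (lock ∨ ¬valid))): greatest fixpoint, start Z0 = {Err, Send, Ack, Recv}, keep only states in Sat with some successor in Z. Already a fixed point.
Sat(EG (AG (lock ∧ (lock ∨ ¬valid)))) = {Err, Send, Ack, Recv}
Sat(AX (EG (AG (lock ∧ (lock ∨ ¬valid))))) = {s : every successor in {Err, Send, Ack, Recv}} = {Err, Send, Ack, Recv}
|Sat(AX (EG (AG (lock ∧ (lock ∨ ¬valid)))))| = |{Err, Send, Ack, Recv}| = 4.

4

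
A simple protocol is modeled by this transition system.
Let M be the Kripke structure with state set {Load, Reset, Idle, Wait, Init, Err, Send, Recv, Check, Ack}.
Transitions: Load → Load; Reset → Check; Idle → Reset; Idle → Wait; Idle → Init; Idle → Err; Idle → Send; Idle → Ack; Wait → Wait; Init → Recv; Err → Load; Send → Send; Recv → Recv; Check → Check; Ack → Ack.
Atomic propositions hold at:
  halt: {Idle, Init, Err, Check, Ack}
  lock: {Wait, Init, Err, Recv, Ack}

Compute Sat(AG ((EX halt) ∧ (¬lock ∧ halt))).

Sat(EX halt) = {s : some successor in {Idle, Init, Err, Check, Ack}} = {Reset, Idle, Check, Ack}
Sat(¬lock) = {Load, Reset, Idle, Send, Check}
Sat(¬lock ∧ halt) = {Idle, Check}
Sat((EX halt) ∧ (¬lock ∧ halt)) = {Idle, Check}
AG ((EX halt) ∧ (¬lock ∧ halt)): greatest fixpoint, start Z0 = {Idle, Check}, keep only states in Sat with every successor in Z. Z1 = {Check}; fixed.
Sat(AG ((EX halt) ∧ (¬lock ∧ halt))) = {Check}

{Check}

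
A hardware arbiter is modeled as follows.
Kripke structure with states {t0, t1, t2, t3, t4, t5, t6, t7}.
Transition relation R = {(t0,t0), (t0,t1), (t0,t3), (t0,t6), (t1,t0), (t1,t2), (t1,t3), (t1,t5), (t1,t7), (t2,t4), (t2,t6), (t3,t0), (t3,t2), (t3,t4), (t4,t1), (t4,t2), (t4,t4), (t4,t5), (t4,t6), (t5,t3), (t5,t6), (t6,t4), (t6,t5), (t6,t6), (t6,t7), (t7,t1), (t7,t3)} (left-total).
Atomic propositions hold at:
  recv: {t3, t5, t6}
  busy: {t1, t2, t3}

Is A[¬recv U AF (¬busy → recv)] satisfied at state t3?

Sat(¬recv) = {t0, t1, t2, t4, t7}
Sat(¬busy) = {t0, t4, t5, t6, t7}
Sat(¬busy → recv) = {t1, t2, t3, t5, t6}
AF (¬busy → recv): least fixpoint, start Z0 = {t1, t2, t3, t5, t6}, add states with every successor in Z. Z1 = {t1, t2, t3, t5, t6, t7}; fixed.
Sat(AF (¬busy → recv)) = {t1, t2, t3, t5, t6, t7}
A[¬recv U AF (¬busy → recv)]: least fixpoint, start Z0 = Sat(AF (¬busy → recv)) = {t1, t2, t3, t5, t6, t7}, add states in Sat(¬recv) with every successor in Z. Already a fixed point.
Sat(A[¬recv U AF (¬busy → recv)]) = {t1, t2, t3, t5, t6, t7}
t3 ∈ Sat(A[¬recv U AF (¬busy → recv)]) = {t1, t2, t3, t5, t6, t7}, so the formula holds at t3.

Yes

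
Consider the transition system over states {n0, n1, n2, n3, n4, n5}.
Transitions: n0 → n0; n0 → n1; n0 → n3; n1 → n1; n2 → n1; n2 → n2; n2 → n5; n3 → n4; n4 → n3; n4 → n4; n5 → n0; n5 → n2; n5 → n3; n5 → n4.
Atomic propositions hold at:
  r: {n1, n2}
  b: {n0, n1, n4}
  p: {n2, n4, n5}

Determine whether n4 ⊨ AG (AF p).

AF p: least fixpoint, start Z0 = {n2, n4, n5}, add states with every successor in Z. Z1 = {n2, n3, n4, n5}; fixed.
Sat(AF p) = {n2, n3, n4, n5}
AG (AF p): greatest fixpoint, start Z0 = {n2, n3, n4, n5}, keep only states in Sat with every successor in Z. Z1 = {n3, n4}; fixed.
Sat(AG (AF p)) = {n3, n4}
n4 ∈ Sat(AG (AF p)) = {n3, n4}, so the formula holds at n4.

Yes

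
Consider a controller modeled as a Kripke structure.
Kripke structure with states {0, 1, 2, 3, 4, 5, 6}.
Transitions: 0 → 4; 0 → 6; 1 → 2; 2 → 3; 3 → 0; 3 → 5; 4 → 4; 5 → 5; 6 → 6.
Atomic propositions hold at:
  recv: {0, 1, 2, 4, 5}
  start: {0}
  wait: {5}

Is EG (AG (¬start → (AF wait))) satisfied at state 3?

Sat(¬start) = {1, 2, 3, 4, 5, 6}
AF wait: least fixpoint, start Z0 = {5}, add states with every successor in Z. Already a fixed point.
Sat(AF wait) = {5}
Sat(¬start → (AF wait)) = {0, 5}
AG (¬start → (AF wait)): greatest fixpoint, start Z0 = {0, 5}, keep only states in Sat with every successor in Z. Z1 = {5}; fixed.
Sat(AG (¬start → (AF wait))) = {5}
EG (AG (¬start → (AF wait))): greatest fixpoint, start Z0 = {5}, keep only states in Sat with some successor in Z. Already a fixed point.
Sat(EG (AG (¬start → (AF wait)))) = {5}
3 ∉ Sat(EG (AG (¬start → (AF wait)))) = {5}, so the formula does not hold at 3.

No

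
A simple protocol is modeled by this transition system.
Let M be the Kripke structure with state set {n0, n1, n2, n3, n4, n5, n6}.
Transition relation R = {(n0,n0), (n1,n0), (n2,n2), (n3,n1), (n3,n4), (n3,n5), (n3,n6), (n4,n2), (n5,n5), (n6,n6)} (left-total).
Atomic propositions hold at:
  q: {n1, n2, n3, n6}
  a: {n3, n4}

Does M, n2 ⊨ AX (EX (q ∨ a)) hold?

Sat(q ∨ a) = {n1, n2, n3, n4, n6}
Sat(EX (q ∨ a)) = {s : some successor in {n1, n2, n3, n4, n6}} = {n2, n3, n4, n6}
Sat(AX (EX (q ∨ a))) = {s : every successor in {n2, n3, n4, n6}} = {n2, n4, n6}
n2 ∈ Sat(AX (EX (q ∨ a))) = {n2, n4, n6}, so the formula holds at n2.

Yes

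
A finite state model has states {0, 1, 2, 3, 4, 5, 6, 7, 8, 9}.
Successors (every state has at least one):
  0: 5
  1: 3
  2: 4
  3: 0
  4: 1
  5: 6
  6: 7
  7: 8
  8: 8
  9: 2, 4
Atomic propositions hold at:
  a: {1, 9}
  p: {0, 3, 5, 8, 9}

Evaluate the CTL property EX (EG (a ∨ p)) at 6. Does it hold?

Sat(a ∨ p) = {0, 1, 3, 5, 8, 9}
EG (a ∨ p): greatest fixpoint, start Z0 = {0, 1, 3, 5, 8, 9}, keep only states in Sat with some successor in Z. Z1 = {0, 1, 3, 8}; Z2 = {1, 3, 8}; Z3 = {1, 8}; Z4 = {8}; fixed.
Sat(EG (a ∨ p)) = {8}
Sat(EX (EG (a ∨ p))) = {s : some successor in {8}} = {7, 8}
6 ∉ Sat(EX (EG (a ∨ p))) = {7, 8}, so the formula does not hold at 6.

No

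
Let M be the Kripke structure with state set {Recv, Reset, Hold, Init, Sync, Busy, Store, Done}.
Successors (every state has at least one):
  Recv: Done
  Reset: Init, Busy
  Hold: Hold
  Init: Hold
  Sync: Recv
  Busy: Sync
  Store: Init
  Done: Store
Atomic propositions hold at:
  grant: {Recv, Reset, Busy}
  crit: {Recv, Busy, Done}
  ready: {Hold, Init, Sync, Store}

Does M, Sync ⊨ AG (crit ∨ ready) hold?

Sat(crit ∨ ready) = {Recv, Hold, Init, Sync, Busy, Store, Done}
AG (crit ∨ ready): greatest fixpoint, start Z0 = {Recv, Hold, Init, Sync, Busy, Store, Done}, keep only states in Sat with every successor in Z. Already a fixed point.
Sat(AG (crit ∨ ready)) = {Recv, Hold, Init, Sync, Busy, Store, Done}
Sync ∈ Sat(AG (crit ∨ ready)) = {Recv, Hold, Init, Sync, Busy, Store, Done}, so the formula holds at Sync.

Yes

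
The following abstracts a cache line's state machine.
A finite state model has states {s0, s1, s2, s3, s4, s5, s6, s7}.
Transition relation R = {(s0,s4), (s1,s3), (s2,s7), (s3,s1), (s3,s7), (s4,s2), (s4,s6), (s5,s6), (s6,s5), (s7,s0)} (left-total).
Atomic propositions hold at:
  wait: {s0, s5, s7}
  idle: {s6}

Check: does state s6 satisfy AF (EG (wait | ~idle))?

Sat(~idle) = {s0, s1, s2, s3, s4, s5, s7}
Sat(wait | ~idle) = {s0, s1, s2, s3, s4, s5, s7}
EG (wait | ~idle): greatest fixpoint, start Z0 = {s0, s1, s2, s3, s4, s5, s7}, keep only states in Sat with some successor in Z. Z1 = {s0, s1, s2, s3, s4, s7}; fixed.
Sat(EG (wait | ~idle)) = {s0, s1, s2, s3, s4, s7}
AF (EG (wait | ~idle)): least fixpoint, start Z0 = {s0, s1, s2, s3, s4, s7}, add states with every successor in Z. Already a fixed point.
Sat(AF (EG (wait | ~idle))) = {s0, s1, s2, s3, s4, s7}
s6 ∉ Sat(AF (EG (wait | ~idle))) = {s0, s1, s2, s3, s4, s7}, so the formula does not hold at s6.

No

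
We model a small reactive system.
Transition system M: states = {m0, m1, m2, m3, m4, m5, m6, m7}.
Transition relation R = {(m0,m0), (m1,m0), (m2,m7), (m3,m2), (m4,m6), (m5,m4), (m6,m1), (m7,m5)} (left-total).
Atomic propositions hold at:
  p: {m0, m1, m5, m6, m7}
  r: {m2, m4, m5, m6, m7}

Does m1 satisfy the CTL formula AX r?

Sat(AX r) = {s : every successor in {m2, m4, m5, m6, m7}} = {m2, m3, m4, m5, m7}
m1 ∉ Sat(AX r) = {m2, m3, m4, m5, m7}, so the formula does not hold at m1.

No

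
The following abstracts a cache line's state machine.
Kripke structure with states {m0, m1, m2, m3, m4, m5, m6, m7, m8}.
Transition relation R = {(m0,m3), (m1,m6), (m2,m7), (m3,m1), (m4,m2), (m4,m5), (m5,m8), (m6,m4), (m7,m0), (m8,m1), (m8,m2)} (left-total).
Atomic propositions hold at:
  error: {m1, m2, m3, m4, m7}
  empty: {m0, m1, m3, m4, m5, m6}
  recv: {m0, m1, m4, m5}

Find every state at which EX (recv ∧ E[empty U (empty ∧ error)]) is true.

Sat(empty ∧ error) = {m1, m3, m4}
E[empty U (empty ∧ error)]: least fixpoint, start Z0 = Sat((empty ∧ error)) = {m1, m3, m4}, add states in Sat(empty) with some successor in Z. Z1 = {m0, m1, m3, m4, m6}; fixed.
Sat(E[empty U (empty ∧ error)]) = {m0, m1, m3, m4, m6}
Sat(recv ∧ E[empty U (empty ∧ error)]) = {m0, m1, m4}
Sat(EX (recv ∧ E[empty U (empty ∧ error)])) = {s : some successor in {m0, m1, m4}} = {m3, m6, m7, m8}

{m3, m6, m7, m8}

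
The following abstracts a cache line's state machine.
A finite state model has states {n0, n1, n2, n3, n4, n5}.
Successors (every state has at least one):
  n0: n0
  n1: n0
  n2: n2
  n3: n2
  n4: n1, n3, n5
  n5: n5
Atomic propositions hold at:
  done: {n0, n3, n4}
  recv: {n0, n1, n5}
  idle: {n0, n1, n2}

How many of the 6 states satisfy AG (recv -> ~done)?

Sat(~done) = {n1, n2, n5}
Sat(recv -> ~done) = {n1, n2, n3, n4, n5}
AG (recv -> ~done): greatest fixpoint, start Z0 = {n1, n2, n3, n4, n5}, keep only states in Sat with every successor in Z. Z1 = {n2, n3, n4, n5}; Z2 = {n2, n3, n5}; fixed.
Sat(AG (recv -> ~done)) = {n2, n3, n5}
|Sat(AG (recv -> ~done))| = |{n2, n3, n5}| = 3.

3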